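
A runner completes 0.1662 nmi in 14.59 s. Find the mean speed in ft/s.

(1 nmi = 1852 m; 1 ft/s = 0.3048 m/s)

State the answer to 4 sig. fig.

69.22 ft/s

0.1662 nmi × 1852 = 307.802 m
v = d / t = 307.802 m / 14.59 s = 21.0968 m/s
21.0968 m/s ÷ (0.3048 m/s/ft/s) = 69.2152 ft/s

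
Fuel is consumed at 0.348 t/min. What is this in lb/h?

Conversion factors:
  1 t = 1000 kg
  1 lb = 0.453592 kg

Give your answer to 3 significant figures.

0.348 t/min × 1000 kg/t ÷ 60 s/min = 5.8 kg/s
5.8 kg/s ÷ 0.453592 kg/lb × 3600 s/h = 46032.6 lb/h

4.60×10⁴ lb/h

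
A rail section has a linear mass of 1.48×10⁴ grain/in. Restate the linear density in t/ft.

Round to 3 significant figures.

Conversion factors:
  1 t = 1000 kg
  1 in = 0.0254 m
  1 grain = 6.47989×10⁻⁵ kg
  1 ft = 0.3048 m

0.0115 t/ft

1.48×10⁴ grain/in × 6.47989×10⁻⁵ kg/grain ÷ 0.0254 m/in = 37.7568 kg/m
37.7568 kg/m ÷ 1000 kg/t × 0.3048 m/ft = 0.0115083 t/ft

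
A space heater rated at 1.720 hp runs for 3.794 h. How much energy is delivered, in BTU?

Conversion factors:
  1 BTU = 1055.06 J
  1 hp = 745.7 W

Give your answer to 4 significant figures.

1.660×10⁴ BTU

1.720 hp × 745.7 = 1282.6 W
3.794 h × 3600 = 13658.4 s
E = P × t = 1282.6 W × 13658.4 s = 1.75183×10⁷ J
1.75183×10⁷ J ÷ (1055.06 J/BTU) = 16604.1 BTU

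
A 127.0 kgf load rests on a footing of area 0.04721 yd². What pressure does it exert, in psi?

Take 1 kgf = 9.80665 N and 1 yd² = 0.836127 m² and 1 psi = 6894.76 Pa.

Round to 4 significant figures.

127.0 kgf × 9.80665 = 1245.44 N
0.04721 yd² × 0.836127 = 0.0394736 m²
P = F / A = 1245.44 N / 0.0394736 m² = 31551.2 Pa
31551.2 Pa ÷ (6894.76 Pa/psi) = 4.57611 psi

4.576 psi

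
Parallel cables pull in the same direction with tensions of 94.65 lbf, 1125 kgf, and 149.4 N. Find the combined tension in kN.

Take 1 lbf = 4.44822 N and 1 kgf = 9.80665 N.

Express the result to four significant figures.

94.65 lbf × 4.44822 = 421.024 N
1125 kgf × 9.80665 = 11032.5 N
149.4 N (already N)
Combined: 421.024 + 11032.5 + 149.4 = 11602.9 N
In kN: 11602.9 / 1000 = 11.6029 kN

11.60 kN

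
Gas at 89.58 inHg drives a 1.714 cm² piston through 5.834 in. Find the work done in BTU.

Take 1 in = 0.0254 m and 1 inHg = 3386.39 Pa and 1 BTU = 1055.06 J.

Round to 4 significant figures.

89.58 inHg → 303353 Pa
1.714 cm² → 1.714×10⁻⁴ m²
F = P × A = 303353 × 1.714×10⁻⁴ = 51.9947 N
5.834 in → 0.148184 m
W = F × d = 51.9947 × 0.148184 = 7.70478 J
In BTU: 7.70478 / 1055.06 = 0.00730269 BTU

0.007303 BTU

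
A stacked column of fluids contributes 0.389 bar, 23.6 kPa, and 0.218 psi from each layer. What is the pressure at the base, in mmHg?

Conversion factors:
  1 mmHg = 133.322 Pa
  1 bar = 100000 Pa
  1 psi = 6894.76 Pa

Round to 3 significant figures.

0.389 bar × 100000 = 38900 Pa
23.6 kPa × 1000 = 23600 Pa
0.218 psi × 6894.76 = 1503.06 Pa
Combined: 38900 + 23600 + 1503.06 = 64003.1 Pa
In mmHg: 64003.1 / 133.322 = 480.064 mmHg

480 mmHg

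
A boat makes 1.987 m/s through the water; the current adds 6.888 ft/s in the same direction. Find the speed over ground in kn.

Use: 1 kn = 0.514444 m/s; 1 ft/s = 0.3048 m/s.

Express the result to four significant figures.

1.987 m/s (already m/s)
6.888 ft/s × 0.3048 = 2.09946 m/s
Total: 1.987 + 2.09946 = 4.08646 m/s
In kn: 4.08646 / 0.514444 = 7.94345 kn

7.943 kn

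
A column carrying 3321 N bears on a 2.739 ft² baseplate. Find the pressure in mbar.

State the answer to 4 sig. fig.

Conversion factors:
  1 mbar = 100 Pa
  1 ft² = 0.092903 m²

2.739 ft² × 0.092903 → 0.254461 m²
P = F / A = 3321 N / 0.254461 m² = 13051.1 Pa
13051.1 Pa ÷ (100 Pa/mbar) = 130.511 mbar

130.5 mbar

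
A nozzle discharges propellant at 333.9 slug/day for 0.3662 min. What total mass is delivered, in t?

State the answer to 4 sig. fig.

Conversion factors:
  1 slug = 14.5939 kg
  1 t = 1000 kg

0.001239 t

333.9 slug/day → 0.0563993 kg/s
0.3662 min → 21.972 s
m = ṁ × t = 0.0563993 × 21.972 = 1.23921 kg
In t: 1.23921 / 1000 = 0.00123921 t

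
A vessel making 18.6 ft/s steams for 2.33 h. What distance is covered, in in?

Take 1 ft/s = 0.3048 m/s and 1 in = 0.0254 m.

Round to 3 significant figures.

1.87×10⁶ in

18.6 ft/s × 0.3048 = 5.66928 m/s
2.33 h × 3600 = 8388 s
d = v × t = 5.66928 m/s × 8388 s = 47553.9 m
47553.9 m ÷ (0.0254 m/in) = 1.8722×10⁶ in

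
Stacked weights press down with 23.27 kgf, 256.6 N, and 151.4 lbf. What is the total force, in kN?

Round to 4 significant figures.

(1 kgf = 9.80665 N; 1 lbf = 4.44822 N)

1.158 kN

23.27 kgf × 9.80665 = 228.201 N
256.6 N (already N)
151.4 lbf × 4.44822 = 673.461 N
Combined: 228.201 + 256.6 + 673.461 = 1158.26 N
In kN: 1158.26 / 1000 = 1.15826 kN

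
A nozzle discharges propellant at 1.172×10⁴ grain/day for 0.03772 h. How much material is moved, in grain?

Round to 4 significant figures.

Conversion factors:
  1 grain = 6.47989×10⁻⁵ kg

1.172×10⁴ grain/day → 8.78985×10⁻⁶ kg/s
0.03772 h → 135.792 s
m = ṁ × t = 8.78985×10⁻⁶ × 135.792 = 0.00119359 kg
In grain: 0.00119359 / 6.47989×10⁻⁵ = 18.4199 grain

18.42 grain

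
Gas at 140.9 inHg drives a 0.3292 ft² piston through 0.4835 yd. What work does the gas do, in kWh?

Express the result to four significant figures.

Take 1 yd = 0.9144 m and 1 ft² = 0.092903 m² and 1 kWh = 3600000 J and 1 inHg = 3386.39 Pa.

0.001792 kWh

140.9 inHg → 477142 Pa
0.3292 ft² → 0.0305837 m²
F = P × A = 477142 × 0.0305837 = 14592.8 N
0.4835 yd → 0.442112 m
W = F × d = 14592.8 × 0.442112 = 6451.65 J
In kWh: 6451.65 / 3600000 = 0.00179212 kWh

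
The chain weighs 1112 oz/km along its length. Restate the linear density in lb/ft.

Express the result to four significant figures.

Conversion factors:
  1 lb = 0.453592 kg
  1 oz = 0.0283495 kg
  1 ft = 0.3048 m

0.02118 lb/ft

1112 oz/km × 0.0283495 kg/oz ÷ 1000 m/km = 0.0315246 kg/m
0.0315246 kg/m ÷ 0.453592 kg/lb × 0.3048 m/ft = 0.0211836 lb/ft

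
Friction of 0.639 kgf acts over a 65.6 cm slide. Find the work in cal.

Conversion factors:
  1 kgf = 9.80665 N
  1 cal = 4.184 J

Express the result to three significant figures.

0.639 kgf × 9.80665 → 6.26645 N
65.6 cm × 0.01 → 0.656 m
W = F × d = 6.26645 N × 0.656 m = 4.11079 J
4.11079 J ÷ (4.184 J/cal) = 0.982502 cal

0.983 cal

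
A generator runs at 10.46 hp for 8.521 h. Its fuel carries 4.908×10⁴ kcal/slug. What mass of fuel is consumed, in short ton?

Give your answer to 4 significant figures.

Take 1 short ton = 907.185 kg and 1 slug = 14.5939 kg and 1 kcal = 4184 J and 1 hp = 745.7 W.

10.46 hp → 7800.02 W
8.521 h → 30675.6 s
E = P × t = 7800.02 × 30675.6 = 2.3927×10⁸ J
4.908×10⁴ kcal/slug → 1.4071×10⁷ J/kg
m = E / e_s = 2.3927×10⁸ / 1.4071×10⁷ = 17.0045 kg
In short ton: 17.0045 / 907.185 = 0.0187442 short ton

0.01874 short ton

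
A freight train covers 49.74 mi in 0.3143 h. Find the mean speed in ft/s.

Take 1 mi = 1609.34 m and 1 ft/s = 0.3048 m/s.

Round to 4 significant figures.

49.74 mi × 1609.34 = 80048.6 m
0.3143 h × 3600 = 1131.48 s
v = d / t = 80048.6 m / 1131.48 s = 70.7468 m/s
70.7468 m/s ÷ (0.3048 m/s/ft/s) = 232.109 ft/s

232.1 ft/s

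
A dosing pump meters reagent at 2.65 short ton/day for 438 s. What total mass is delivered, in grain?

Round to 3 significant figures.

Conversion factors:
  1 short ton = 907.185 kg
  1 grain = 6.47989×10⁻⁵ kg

1.88×10⁵ grain

2.65 short ton/day → 0.0278245 kg/s
m = ṁ × t = 0.0278245 × 438 = 12.1871 kg
In grain: 12.1871 / 6.47989×10⁻⁵ = 188076 grain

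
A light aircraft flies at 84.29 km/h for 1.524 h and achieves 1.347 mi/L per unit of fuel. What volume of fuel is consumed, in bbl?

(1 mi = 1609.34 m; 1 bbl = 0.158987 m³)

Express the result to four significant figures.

84.29 km/h → 23.4139 m/s
1.524 h → 5486.4 s
d = v × t = 23.4139 × 5486.4 = 128458 m
1.347 mi/L → 2.16778×10⁶ m/m³
V = d / (distance per unit fuel) = 128458 / 2.16778×10⁶ = 0.0592579 m³
In bbl: 0.0592579 / 0.158987 = 0.372722 bbl

0.3727 bbl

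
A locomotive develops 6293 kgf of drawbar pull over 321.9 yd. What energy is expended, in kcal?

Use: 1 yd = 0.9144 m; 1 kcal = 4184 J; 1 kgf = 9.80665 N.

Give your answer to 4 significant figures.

4342 kcal

6293 kgf × 9.80665 = 61713.2 N
321.9 yd × 0.9144 = 294.345 m
W = F × d = 61713.2 N × 294.345 m = 1.8165×10⁷ J
1.8165×10⁷ J ÷ (4184 J/kcal) = 4341.54 kcal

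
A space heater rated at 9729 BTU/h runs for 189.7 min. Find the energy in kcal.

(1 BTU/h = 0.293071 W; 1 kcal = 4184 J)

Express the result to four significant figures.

9729 BTU/h × 0.293071 → 2851.29 W
189.7 min × 60 → 11382 s
E = P × t = 2851.29 W × 11382 s = 3.24534×10⁷ J
3.24534×10⁷ J ÷ (4184 J/kcal) = 7756.55 kcal

7757 kcal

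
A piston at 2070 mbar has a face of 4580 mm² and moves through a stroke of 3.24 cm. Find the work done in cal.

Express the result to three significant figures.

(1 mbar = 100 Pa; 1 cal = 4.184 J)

7.34 cal

2070 mbar → 207000 Pa
4580 mm² → 0.00458 m²
F = P × A = 207000 × 0.00458 = 948.06 N
3.24 cm → 0.0324 m
W = F × d = 948.06 × 0.0324 = 30.7171 J
In cal: 30.7171 / 4.184 = 7.34156 cal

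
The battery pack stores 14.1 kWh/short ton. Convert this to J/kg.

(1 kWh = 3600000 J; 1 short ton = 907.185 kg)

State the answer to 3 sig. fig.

5.60×10⁴ J/kg

14.1 kWh/short ton × 3600000 J/kWh ÷ 907.185 kg/short ton = 55953.3 J/kg
55953.3 J/kg  = 55953.3 J/kg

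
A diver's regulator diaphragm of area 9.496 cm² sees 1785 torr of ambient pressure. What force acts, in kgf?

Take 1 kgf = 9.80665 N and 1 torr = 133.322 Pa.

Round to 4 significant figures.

1785 torr × 133.322 → 237980 Pa
9.496 cm² × 0.0001 → 9.496×10⁻⁴ m²
F = P × A = 237980 Pa × 9.496×10⁻⁴ m² = 225.986 N
225.986 N ÷ (9.80665 N/kgf) = 23.0442 kgf

23.04 kgf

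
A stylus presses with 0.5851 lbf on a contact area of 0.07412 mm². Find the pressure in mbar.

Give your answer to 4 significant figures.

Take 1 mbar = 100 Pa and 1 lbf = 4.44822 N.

3.511×10⁵ mbar

0.5851 lbf × 4.44822 → 2.60265 N
0.07412 mm² × 10⁻⁶ → 7.412×10⁻⁸ m²
P = F / A = 2.60265 N / 7.412×10⁻⁸ m² = 3.5114×10⁷ Pa
3.5114×10⁷ Pa ÷ (100 Pa/mbar) = 351140 mbar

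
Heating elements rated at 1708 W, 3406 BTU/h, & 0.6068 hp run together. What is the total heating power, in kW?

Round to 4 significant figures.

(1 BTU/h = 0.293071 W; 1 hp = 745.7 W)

3.159 kW

1708 W (already W)
3406 BTU/h × 0.293071 = 998.2 W
0.6068 hp × 745.7 = 452.491 W
Sum: 1708 + 998.2 + 452.491 = 3158.69 W
In kW: 3158.69 / 1000 = 3.15869 kW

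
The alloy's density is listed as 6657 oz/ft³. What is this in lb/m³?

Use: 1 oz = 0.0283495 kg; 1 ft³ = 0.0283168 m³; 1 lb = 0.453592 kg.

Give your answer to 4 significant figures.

1.469×10⁴ lb/m³

6657 oz/ft³ × 0.0283495 kg/oz ÷ 0.0283168 m³/ft³ = 6664.69 kg/m³
6664.69 kg/m³ ÷ 0.453592 kg/lb = 14693.1 lb/m³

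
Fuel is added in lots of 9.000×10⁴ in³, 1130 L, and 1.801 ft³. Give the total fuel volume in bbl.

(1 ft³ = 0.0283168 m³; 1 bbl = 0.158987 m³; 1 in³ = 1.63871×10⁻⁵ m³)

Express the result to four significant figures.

9.000×10⁴ in³ × 1.63871×10⁻⁵ → 1.47484 m³
1130 L × 0.001 → 1.13 m³
1.801 ft³ × 0.0283168 → 0.0509986 m³
Combined: 1.47484 + 1.13 + 0.0509986 = 2.65584 m³
In bbl: 2.65584 / 0.158987 = 16.7048 bbl

16.70 bbl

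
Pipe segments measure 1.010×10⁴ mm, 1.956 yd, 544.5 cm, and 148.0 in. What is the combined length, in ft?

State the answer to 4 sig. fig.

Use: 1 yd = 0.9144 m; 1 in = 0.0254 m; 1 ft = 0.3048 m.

1.010×10⁴ mm × 0.001 = 10.1 m
1.956 yd × 0.9144 = 1.78857 m
544.5 cm × 0.01 = 5.445 m
148.0 in × 0.0254 = 3.7592 m
Sum: 10.1 + 1.78857 + 5.445 + 3.7592 = 21.0928 m
In ft: 21.0928 / 0.3048 = 69.2021 ft

69.20 ft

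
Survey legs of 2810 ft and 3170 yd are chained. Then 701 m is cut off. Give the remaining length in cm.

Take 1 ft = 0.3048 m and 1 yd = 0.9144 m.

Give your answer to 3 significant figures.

3.05×10⁵ cm

2810 ft × 0.3048 → 856.488 m
3170 yd × 0.9144 → 2898.65 m
701 m (already m)
Result: 856.488 + 2898.65 − 701 = 3054.14 m
In cm: 3054.14 / 0.01 = 305414 cm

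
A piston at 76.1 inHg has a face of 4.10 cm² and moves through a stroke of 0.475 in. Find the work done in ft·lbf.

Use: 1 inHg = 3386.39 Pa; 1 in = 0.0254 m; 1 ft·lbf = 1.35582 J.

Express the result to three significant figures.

0.940 ft·lbf

76.1 inHg → 257704 Pa
4.10 cm² → 4.1×10⁻⁴ m²
F = P × A = 257704 × 4.1×10⁻⁴ = 105.659 N
0.475 in → 0.012065 m
W = F × d = 105.659 × 0.012065 = 1.27478 J
In ft·lbf: 1.27478 / 1.35582 = 0.940228 ft·lbf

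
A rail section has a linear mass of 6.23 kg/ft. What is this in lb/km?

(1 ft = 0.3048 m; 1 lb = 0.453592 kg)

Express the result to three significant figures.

6.23 kg/ft ÷ 0.3048 m/ft = 20.4396 kg/m
20.4396 kg/m ÷ 0.453592 kg/lb × 1000 m/km = 45061.6 lb/km

4.51×10⁴ lb/km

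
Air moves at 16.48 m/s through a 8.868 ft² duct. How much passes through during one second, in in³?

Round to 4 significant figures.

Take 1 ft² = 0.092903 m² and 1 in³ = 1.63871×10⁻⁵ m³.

8.868 ft² × 0.092903 → 0.823864 m²
V = v × A × t = 16.48 m/s × 0.823864 m² × 1 s = 13.5773 m³
13.5773 m³ ÷ (1.63871×10⁻⁵ m³/in³) = 828536 in³

8.285×10⁵ in³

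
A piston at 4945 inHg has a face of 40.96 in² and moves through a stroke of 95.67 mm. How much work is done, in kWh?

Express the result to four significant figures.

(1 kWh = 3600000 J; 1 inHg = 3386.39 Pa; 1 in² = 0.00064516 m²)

4945 inHg → 1.67457×10⁷ Pa
40.96 in² → 0.0264258 m²
F = P × A = 1.67457×10⁷ × 0.0264258 = 442519 N
95.67 mm → 0.09567 m
W = F × d = 442519 × 0.09567 = 42335.8 J
In kWh: 42335.8 / 3600000 = 0.0117599 kWh

0.01176 kWh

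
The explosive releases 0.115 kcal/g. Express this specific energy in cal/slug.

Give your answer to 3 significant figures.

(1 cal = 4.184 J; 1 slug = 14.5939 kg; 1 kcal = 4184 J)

0.115 kcal/g × 4184 J/kcal ÷ 0.001 kg/g = 481160 J/kg
481160 J/kg ÷ 4.184 J/cal × 14.5939 kg/slug = 1.6783×10⁶ cal/slug

1.68×10⁶ cal/slug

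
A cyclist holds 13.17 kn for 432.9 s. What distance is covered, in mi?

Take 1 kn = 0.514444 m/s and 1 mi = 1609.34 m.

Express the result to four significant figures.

13.17 kn × 0.514444 → 6.77523 m/s
d = v × t = 6.77523 m/s × 432.9 s = 2933 m
2933 m ÷ (1609.34 m/mi) = 1.82249 mi

1.822 mi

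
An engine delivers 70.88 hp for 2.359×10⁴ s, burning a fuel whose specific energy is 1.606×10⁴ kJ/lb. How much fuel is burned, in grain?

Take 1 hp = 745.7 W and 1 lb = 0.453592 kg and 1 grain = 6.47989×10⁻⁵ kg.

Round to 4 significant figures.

70.88 hp → 52855.2 W
E = P × t = 52855.2 × 23590 = 1.24685×10⁹ J
1.606×10⁴ kJ/lb → 3.54063×10⁷ J/kg
m = E / e_s = 1.24685×10⁹ / 3.54063×10⁷ = 35.2155 kg
In grain: 35.2155 / 6.47989×10⁻⁵ = 543458 grain

5.435×10⁵ grain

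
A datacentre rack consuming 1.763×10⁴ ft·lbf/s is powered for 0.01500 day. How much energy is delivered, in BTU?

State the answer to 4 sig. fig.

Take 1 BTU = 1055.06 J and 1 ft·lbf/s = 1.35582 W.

1.763×10⁴ ft·lbf/s × 1.35582 → 23903.1 W
0.01500 day × 86400 → 1296 s
E = P × t = 23903.1 W × 1296 s = 3.09784×10⁷ J
3.09784×10⁷ J ÷ (1055.06 J/BTU) = 29361.7 BTU

2.936×10⁴ BTU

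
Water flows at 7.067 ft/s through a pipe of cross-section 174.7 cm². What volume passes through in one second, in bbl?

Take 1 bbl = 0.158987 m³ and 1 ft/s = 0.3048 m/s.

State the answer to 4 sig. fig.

7.067 ft/s × 0.3048 → 2.15402 m/s
174.7 cm² × 0.0001 → 0.01747 m²
V = v × A × t = 2.15402 m/s × 0.01747 m² × 1 s = 0.0376307 m³
0.0376307 m³ ÷ (0.158987 m³/bbl) = 0.23669 bbl

0.2367 bbl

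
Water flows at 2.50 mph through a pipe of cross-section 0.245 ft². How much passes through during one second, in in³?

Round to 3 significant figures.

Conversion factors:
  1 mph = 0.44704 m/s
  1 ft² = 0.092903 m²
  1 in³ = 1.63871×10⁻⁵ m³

2.50 mph × 0.44704 → 1.1176 m/s
0.245 ft² × 0.092903 → 0.0227612 m²
V = v × A × t = 1.1176 m/s × 0.0227612 m² × 1 s = 0.0254379 m³
0.0254379 m³ ÷ (1.63871×10⁻⁵ m³/in³) = 1552.31 in³

1550 in³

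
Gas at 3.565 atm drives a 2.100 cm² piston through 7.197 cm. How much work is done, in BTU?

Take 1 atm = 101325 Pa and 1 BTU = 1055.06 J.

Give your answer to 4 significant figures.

0.005175 BTU

3.565 atm → 361224 Pa
2.100 cm² → 2.1×10⁻⁴ m²
F = P × A = 361224 × 2.1×10⁻⁴ = 75.857 N
7.197 cm → 0.07197 m
W = F × d = 75.857 × 0.07197 = 5.45943 J
In BTU: 5.45943 / 1055.06 = 0.00517452 BTU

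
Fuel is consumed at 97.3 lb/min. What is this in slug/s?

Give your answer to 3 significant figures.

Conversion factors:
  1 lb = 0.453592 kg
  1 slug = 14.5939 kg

97.3 lb/min × 0.453592 kg/lb ÷ 60 s/min = 0.735575 kg/s
0.735575 kg/s ÷ 14.5939 kg/slug = 0.0504029 slug/s

0.0504 slug/s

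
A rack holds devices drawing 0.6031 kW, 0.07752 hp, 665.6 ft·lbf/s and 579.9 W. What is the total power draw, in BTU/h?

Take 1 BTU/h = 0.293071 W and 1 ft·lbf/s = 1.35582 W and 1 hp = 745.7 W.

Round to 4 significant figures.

0.6031 kW × 1000 = 603.1 W
0.07752 hp × 745.7 = 57.8067 W
665.6 ft·lbf/s × 1.35582 = 902.434 W
579.9 W (already W)
Sum: 603.1 + 57.8067 + 902.434 + 579.9 = 2143.24 W
In BTU/h: 2143.24 / 0.293071 = 7313.04 BTU/h

7313 BTU/h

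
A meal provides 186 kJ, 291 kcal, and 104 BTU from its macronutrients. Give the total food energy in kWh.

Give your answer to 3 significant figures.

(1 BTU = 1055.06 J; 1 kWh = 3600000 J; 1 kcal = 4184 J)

0.420 kWh

186 kJ × 1000 = 186000 J
291 kcal × 4184 = 1.21754×10⁶ J
104 BTU × 1055.06 = 109726 J
Combined: 186000 + 1.21754×10⁶ + 109726 = 1.51327×10⁶ J
In kWh: 1.51327×10⁶ / 3600000 = 0.420353 kWh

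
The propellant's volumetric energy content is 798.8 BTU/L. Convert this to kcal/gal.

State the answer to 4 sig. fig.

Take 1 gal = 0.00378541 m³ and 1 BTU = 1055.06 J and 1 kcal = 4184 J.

762.5 kcal/gal

798.8 BTU/L × 1055.06 J/BTU ÷ 0.001 m³/L = 8.42782×10⁸ J/m³
8.42782×10⁸ J/m³ ÷ 4184 J/kcal × 0.00378541 m³/gal = 762.494 kcal/gal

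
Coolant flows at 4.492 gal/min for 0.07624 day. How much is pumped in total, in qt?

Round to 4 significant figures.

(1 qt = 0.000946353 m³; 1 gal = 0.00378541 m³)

1973 qt

4.492 gal/min → 2.83401×10⁻⁴ m³/s
0.07624 day → 6587.14 s
V = Q × t = 2.83401×10⁻⁴ × 6587.14 = 1.8668 m³
In qt: 1.8668 / 0.000946353 = 1972.63 qt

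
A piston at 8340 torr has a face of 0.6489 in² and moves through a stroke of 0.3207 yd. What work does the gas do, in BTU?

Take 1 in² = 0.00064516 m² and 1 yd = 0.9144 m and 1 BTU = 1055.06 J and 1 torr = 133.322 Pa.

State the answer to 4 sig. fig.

0.1294 BTU

8340 torr → 1.11191×10⁶ Pa
0.6489 in² → 4.18644×10⁻⁴ m²
F = P × A = 1.11191×10⁶ × 4.18644×10⁻⁴ = 465.494 N
0.3207 yd → 0.293248 m
W = F × d = 465.494 × 0.293248 = 136.505 J
In BTU: 136.505 / 1055.06 = 0.129381 BTU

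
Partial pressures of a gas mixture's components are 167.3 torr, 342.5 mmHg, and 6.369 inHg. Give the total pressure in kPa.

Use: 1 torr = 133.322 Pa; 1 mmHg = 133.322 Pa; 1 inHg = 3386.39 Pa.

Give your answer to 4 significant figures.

89.54 kPa

167.3 torr × 133.322 = 22304.8 Pa
342.5 mmHg × 133.322 = 45662.8 Pa
6.369 inHg × 3386.39 = 21567.9 Pa
Combined: 22304.8 + 45662.8 + 21567.9 = 89535.5 Pa
In kPa: 89535.5 / 1000 = 89.5355 kPa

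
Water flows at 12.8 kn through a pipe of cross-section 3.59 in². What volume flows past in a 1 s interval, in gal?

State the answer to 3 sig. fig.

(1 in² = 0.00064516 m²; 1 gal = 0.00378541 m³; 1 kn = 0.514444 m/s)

12.8 kn × 0.514444 = 6.58488 m/s
3.59 in² × 0.00064516 = 0.00231612 m²
V = v × A × t = 6.58488 m/s × 0.00231612 m² × 1 s = 0.0152514 m³
0.0152514 m³ ÷ (0.00378541 m³/gal) = 4.029 gal

4.03 gal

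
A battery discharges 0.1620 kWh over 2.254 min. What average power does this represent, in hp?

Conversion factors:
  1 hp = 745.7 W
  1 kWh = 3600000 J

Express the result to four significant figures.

0.1620 kWh × 3600000 → 583200 J
2.254 min × 60 → 135.24 s
P = E / t = 583200 J / 135.24 s = 4312.33 W
4312.33 W ÷ (745.7 W/hp) = 5.78293 hp

5.783 hp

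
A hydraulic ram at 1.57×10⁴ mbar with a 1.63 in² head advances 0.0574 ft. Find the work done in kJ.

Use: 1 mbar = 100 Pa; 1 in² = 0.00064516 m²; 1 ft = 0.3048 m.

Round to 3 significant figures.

0.0289 kJ

1.57×10⁴ mbar → 1.57×10⁶ Pa
1.63 in² → 0.00105161 m²
F = P × A = 1.57×10⁶ × 0.00105161 = 1651.03 N
0.0574 ft → 0.0174955 m
W = F × d = 1651.03 × 0.0174955 = 28.8856 J
In kJ: 28.8856 / 1000 = 0.0288856 kJ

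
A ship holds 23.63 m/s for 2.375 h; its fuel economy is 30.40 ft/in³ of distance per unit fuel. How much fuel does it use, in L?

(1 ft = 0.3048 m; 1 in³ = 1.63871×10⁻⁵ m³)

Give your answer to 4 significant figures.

357.3 L

2.375 h → 8550 s
d = v × t = 23.63 × 8550 = 202036 m
30.40 ft/in³ → 565440 m/m³
V = d / (distance per unit fuel) = 202036 / 565440 = 0.357308 m³
In L: 0.357308 / 0.001 = 357.308 L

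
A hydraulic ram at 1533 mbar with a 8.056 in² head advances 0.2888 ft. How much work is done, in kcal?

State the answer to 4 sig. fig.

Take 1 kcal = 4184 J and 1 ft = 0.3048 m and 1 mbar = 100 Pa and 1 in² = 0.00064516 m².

0.01676 kcal

1533 mbar → 153300 Pa
8.056 in² → 0.00519741 m²
F = P × A = 153300 × 0.00519741 = 796.763 N
0.2888 ft → 0.0880262 m
W = F × d = 796.763 × 0.0880262 = 70.136 J
In kcal: 70.136 / 4184 = 0.0167629 kcal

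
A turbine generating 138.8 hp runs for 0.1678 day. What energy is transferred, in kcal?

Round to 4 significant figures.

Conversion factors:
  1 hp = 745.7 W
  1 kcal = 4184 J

138.8 hp × 745.7 → 103503 W
0.1678 day × 86400 → 14497.9 s
E = P × t = 103503 W × 14497.9 s = 1.50058×10⁹ J
1.50058×10⁹ J ÷ (4184 J/kcal) = 358647 kcal

3.586×10⁵ kcal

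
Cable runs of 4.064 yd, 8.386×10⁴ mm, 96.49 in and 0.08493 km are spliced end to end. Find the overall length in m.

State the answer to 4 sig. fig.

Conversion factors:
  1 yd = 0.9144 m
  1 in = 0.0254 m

175.0 m

4.064 yd × 0.9144 = 3.71612 m
8.386×10⁴ mm × 0.001 = 83.86 m
96.49 in × 0.0254 = 2.45085 m
0.08493 km × 1000 = 84.93 m
Sum: 3.71612 + 83.86 + 2.45085 + 84.93 = 174.957 m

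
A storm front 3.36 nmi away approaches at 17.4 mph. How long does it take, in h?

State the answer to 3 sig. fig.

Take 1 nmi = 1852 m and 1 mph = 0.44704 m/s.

3.36 nmi × 1852 → 6222.72 m
17.4 mph × 0.44704 → 7.7785 m/s
t = d / v = 6222.72 m / 7.7785 m/s = 799.99 s
799.99 s ÷ (3600 s/h) = 0.222219 h

0.222 h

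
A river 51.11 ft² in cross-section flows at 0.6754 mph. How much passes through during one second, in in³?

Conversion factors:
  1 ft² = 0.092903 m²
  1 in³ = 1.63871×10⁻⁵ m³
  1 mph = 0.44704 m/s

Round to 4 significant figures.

0.6754 mph × 0.44704 → 0.301931 m/s
51.11 ft² × 0.092903 → 4.74827 m²
V = v × A × t = 0.301931 m/s × 4.74827 m² × 1 s = 1.43365 m³
1.43365 m³ ÷ (1.63871×10⁻⁵ m³/in³) = 87486.5 in³

8.749×10⁴ in³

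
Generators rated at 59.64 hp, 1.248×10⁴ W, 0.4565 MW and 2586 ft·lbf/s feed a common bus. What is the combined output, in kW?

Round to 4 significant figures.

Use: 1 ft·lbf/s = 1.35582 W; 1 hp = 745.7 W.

517.0 kW

59.64 hp × 745.7 = 44473.5 W
1.248×10⁴ W (already W)
0.4565 MW × 1000000 = 456500 W
2586 ft·lbf/s × 1.35582 = 3506.15 W
Total: 44473.5 + 12480 + 456500 + 3506.15 = 516960 W
In kW: 516960 / 1000 = 516.96 kW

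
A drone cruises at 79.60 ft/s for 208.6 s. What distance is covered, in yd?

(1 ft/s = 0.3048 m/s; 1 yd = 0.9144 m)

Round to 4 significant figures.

79.60 ft/s × 0.3048 → 24.2621 m/s
d = v × t = 24.2621 m/s × 208.6 s = 5061.07 m
5061.07 m ÷ (0.9144 m/yd) = 5534.85 yd

5535 yd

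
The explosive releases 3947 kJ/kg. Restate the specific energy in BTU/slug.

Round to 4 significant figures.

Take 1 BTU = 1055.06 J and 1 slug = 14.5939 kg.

5.460×10⁴ BTU/slug

3947 kJ/kg × 1000 J/kJ = 3.947×10⁶ J/kg
3.947×10⁶ J/kg ÷ 1055.06 J/BTU × 14.5939 kg/slug = 54596.1 BTU/slug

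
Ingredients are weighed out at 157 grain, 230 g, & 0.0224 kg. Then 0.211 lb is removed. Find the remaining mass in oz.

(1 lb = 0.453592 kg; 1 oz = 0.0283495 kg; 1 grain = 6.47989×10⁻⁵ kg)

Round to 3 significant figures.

5.89 oz

157 grain × 6.47989×10⁻⁵ = 0.0101734 kg
230 g × 0.001 = 0.23 kg
0.0224 kg (already kg)
0.211 lb × 0.453592 = 0.0957079 kg
Net: 0.0101734 + 0.23 + 0.0224 − 0.0957079 = 0.166866 kg
In oz: 0.166866 / 0.0283495 = 5.88603 oz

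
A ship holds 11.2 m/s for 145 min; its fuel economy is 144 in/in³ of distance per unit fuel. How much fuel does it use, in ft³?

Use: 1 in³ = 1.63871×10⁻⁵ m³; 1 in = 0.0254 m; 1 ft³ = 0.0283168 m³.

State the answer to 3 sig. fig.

145 min → 8700 s
d = v × t = 11.2 × 8700 = 97440 m
144 in/in³ → 223200 m/m³
V = d / (distance per unit fuel) = 97440 / 223200 = 0.436559 m³
In ft³: 0.436559 / 0.0283168 = 15.417 ft³

15.4 ft³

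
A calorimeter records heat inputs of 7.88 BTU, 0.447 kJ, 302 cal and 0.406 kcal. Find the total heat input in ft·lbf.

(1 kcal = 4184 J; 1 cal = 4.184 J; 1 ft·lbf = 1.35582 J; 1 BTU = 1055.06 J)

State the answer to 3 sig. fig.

8650 ft·lbf

7.88 BTU × 1055.06 = 8313.87 J
0.447 kJ × 1000 = 447 J
302 cal × 4.184 = 1263.57 J
0.406 kcal × 4184 = 1698.7 J
Combined: 8313.87 + 447 + 1263.57 + 1698.7 = 11723.1 J
In ft·lbf: 11723.1 / 1.35582 = 8646.5 ft·lbf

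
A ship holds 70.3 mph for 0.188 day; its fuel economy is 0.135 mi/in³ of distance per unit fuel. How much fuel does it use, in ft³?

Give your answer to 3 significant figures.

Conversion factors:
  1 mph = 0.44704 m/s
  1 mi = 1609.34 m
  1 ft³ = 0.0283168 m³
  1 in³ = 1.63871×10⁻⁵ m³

70.3 mph → 31.4269 m/s
0.188 day → 16243.2 s
d = v × t = 31.4269 × 16243.2 = 510473 m
0.135 mi/in³ → 1.3258×10⁷ m/m³
V = d / (distance per unit fuel) = 510473 / 1.3258×10⁷ = 0.038503 m³
In ft³: 0.038503 / 0.0283168 = 1.35972 ft³

1.36 ft³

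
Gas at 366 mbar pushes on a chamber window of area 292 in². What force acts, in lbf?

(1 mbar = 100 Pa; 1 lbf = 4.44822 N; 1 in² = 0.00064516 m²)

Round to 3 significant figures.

1550 lbf

366 mbar × 100 → 36600 Pa
292 in² × 0.00064516 → 0.188387 m²
F = P × A = 36600 Pa × 0.188387 m² = 6894.96 N
6894.96 N ÷ (4.44822 N/lbf) = 1550.05 lbf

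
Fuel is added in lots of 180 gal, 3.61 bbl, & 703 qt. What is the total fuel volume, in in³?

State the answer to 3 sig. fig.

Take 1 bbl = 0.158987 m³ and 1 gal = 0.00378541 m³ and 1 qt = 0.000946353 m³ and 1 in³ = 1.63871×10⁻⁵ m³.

1.17×10⁵ in³

180 gal × 0.00378541 = 0.681374 m³
3.61 bbl × 0.158987 = 0.573943 m³
703 qt × 0.000946353 = 0.665286 m³
Total: 0.681374 + 0.573943 + 0.665286 = 1.9206 m³
In in³: 1.9206 / 1.63871×10⁻⁵ = 117202 in³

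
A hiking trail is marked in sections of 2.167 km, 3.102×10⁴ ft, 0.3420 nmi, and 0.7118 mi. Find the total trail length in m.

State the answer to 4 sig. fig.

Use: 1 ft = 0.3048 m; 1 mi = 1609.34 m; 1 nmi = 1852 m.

2.167 km × 1000 = 2167 m
3.102×10⁴ ft × 0.3048 = 9454.9 m
0.3420 nmi × 1852 = 633.384 m
0.7118 mi × 1609.34 = 1145.53 m
Combined: 2167 + 9454.9 + 633.384 + 1145.53 = 13400.8 m

1.340×10⁴ m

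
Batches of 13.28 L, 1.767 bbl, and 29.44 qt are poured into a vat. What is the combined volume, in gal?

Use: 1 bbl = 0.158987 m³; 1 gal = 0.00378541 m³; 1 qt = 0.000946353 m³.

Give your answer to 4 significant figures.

85.08 gal

13.28 L × 0.001 = 0.01328 m³
1.767 bbl × 0.158987 = 0.28093 m³
29.44 qt × 0.000946353 = 0.0278606 m³
Total: 0.01328 + 0.28093 + 0.0278606 = 0.322071 m³
In gal: 0.322071 / 0.00378541 = 85.0822 gal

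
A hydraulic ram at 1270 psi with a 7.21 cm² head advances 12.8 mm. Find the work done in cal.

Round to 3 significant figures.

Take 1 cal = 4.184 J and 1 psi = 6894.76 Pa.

19.3 cal

1270 psi → 8.75635×10⁶ Pa
7.21 cm² → 7.21×10⁻⁴ m²
F = P × A = 8.75635×10⁶ × 7.21×10⁻⁴ = 6313.33 N
12.8 mm → 0.0128 m
W = F × d = 6313.33 × 0.0128 = 80.8106 J
In cal: 80.8106 / 4.184 = 19.3142 cal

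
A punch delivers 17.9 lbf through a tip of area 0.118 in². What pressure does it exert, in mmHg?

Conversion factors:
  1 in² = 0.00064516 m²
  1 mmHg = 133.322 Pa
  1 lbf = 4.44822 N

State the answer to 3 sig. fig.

7840 mmHg

17.9 lbf × 4.44822 → 79.6231 N
0.118 in² × 0.00064516 → 7.61289×10⁻⁵ m²
P = F / A = 79.6231 N / 7.61289×10⁻⁵ m² = 1.0459×10⁶ Pa
1.0459×10⁶ Pa ÷ (133.322 Pa/mmHg) = 7844.92 mmHg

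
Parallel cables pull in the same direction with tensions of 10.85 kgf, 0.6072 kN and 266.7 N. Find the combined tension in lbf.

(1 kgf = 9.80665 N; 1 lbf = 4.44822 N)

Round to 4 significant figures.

220.4 lbf

10.85 kgf × 9.80665 = 106.402 N
0.6072 kN × 1000 = 607.2 N
266.7 N (already N)
Total: 106.402 + 607.2 + 266.7 = 980.302 N
In lbf: 980.302 / 4.44822 = 220.381 lbf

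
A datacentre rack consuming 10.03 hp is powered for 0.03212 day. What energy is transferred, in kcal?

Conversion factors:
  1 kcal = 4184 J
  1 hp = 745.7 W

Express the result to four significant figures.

4961 kcal

10.03 hp × 745.7 = 7479.37 W
0.03212 day × 86400 = 2775.17 s
E = P × t = 7479.37 W × 2775.17 s = 2.07565×10⁷ J
2.07565×10⁷ J ÷ (4184 J/kcal) = 4960.92 kcal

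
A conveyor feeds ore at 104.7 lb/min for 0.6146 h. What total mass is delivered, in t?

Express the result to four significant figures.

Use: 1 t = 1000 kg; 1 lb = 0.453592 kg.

1.751 t

104.7 lb/min → 0.791518 kg/s
0.6146 h → 2212.56 s
m = ṁ × t = 0.791518 × 2212.56 = 1751.28 kg
In t: 1751.28 / 1000 = 1.75128 t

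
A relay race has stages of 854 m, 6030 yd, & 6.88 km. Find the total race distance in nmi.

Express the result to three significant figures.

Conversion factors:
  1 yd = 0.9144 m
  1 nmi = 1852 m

7.15 nmi

854 m (already m)
6030 yd × 0.9144 → 5513.83 m
6.88 km × 1000 → 6880 m
Combined: 854 + 5513.83 + 6880 = 13247.8 m
In nmi: 13247.8 / 1852 = 7.15324 nmi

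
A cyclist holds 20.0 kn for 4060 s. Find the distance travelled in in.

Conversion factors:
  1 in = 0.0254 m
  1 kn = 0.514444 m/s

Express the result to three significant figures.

20.0 kn × 0.514444 → 10.2889 m/s
d = v × t = 10.2889 m/s × 4060 s = 41772.9 m
41772.9 m ÷ (0.0254 m/in) = 1.6446×10⁶ in

1.64×10⁶ in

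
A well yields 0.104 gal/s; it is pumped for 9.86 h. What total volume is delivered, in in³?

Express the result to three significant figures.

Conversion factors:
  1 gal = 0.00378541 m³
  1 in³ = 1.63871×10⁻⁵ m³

8.53×10⁵ in³

0.104 gal/s → 3.93683×10⁻⁴ m³/s
9.86 h → 35496 s
V = Q × t = 3.93683×10⁻⁴ × 35496 = 13.9742 m³
In in³: 13.9742 / 1.63871×10⁻⁵ = 852756 in³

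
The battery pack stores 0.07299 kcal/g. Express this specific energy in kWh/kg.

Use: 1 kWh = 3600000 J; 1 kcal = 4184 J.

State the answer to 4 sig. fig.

0.07299 kcal/g × 4184 J/kcal ÷ 0.001 kg/g = 305390 J/kg
305390 J/kg ÷ 3600000 J/kWh = 0.0848306 kWh/kg

0.08483 kWh/kg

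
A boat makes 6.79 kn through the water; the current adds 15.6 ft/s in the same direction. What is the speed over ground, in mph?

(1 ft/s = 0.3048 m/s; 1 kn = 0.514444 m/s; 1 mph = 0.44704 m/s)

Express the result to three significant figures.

6.79 kn × 0.514444 = 3.49307 m/s
15.6 ft/s × 0.3048 = 4.75488 m/s
Combined: 3.49307 + 4.75488 = 8.24795 m/s
In mph: 8.24795 / 0.44704 = 18.4501 mph

18.5 mph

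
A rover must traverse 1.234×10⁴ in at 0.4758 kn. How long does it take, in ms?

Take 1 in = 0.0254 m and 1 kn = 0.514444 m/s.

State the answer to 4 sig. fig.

1.281×10⁶ ms

1.234×10⁴ in × 0.0254 → 313.436 m
0.4758 kn × 0.514444 → 0.244772 m/s
t = d / v = 313.436 m / 0.244772 m/s = 1280.52 s
1280.52 s ÷ (0.001 s/ms) = 1.28052×10⁶ ms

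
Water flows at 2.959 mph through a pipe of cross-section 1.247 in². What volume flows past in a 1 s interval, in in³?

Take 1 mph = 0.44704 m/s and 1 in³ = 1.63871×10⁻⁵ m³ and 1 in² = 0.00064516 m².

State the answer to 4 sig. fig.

64.94 in³

2.959 mph × 0.44704 → 1.32279 m/s
1.247 in² × 0.00064516 → 8.04515×10⁻⁴ m²
V = v × A × t = 1.32279 m/s × 8.04515×10⁻⁴ m² × 1 s = 0.0010642 m³
0.0010642 m³ ÷ (1.63871×10⁻⁵ m³/in³) = 64.9413 in³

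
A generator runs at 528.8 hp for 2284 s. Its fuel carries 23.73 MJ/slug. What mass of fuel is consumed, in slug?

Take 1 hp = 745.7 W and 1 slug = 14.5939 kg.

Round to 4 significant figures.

37.95 slug

528.8 hp → 394326 W
E = P × t = 394326 × 2284 = 9.00641×10⁸ J
23.73 MJ/slug → 1.62602×10⁶ J/kg
m = E / e_s = 9.00641×10⁸ / 1.62602×10⁶ = 553.893 kg
In slug: 553.893 / 14.5939 = 37.9537 slug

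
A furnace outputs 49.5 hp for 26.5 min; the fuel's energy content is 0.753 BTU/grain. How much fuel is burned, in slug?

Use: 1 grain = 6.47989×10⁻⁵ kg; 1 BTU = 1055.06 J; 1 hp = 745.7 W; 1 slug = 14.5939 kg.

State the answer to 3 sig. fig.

0.328 slug

49.5 hp → 36912.2 W
26.5 min → 1590 s
E = P × t = 36912.2 × 1590 = 5.86904×10⁷ J
0.753 BTU/grain → 1.22604×10⁷ J/kg
m = E / e_s = 5.86904×10⁷ / 1.22604×10⁷ = 4.78699 kg
In slug: 4.78699 / 14.5939 = 0.328013 slug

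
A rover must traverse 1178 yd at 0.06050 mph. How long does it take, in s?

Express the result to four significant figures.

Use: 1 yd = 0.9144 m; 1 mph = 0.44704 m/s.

3.983×10⁴ s

1178 yd × 0.9144 = 1077.16 m
0.06050 mph × 0.44704 = 0.0270459 m/s
t = d / v = 1077.16 m / 0.0270459 m/s = 39827.1 s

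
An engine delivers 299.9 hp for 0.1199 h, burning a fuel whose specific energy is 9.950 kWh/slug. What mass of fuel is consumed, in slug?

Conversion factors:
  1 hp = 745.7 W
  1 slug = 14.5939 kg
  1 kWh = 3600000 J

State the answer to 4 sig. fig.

2.695 slug

299.9 hp → 223635 W
0.1199 h → 431.64 s
E = P × t = 223635 × 431.64 = 9.65298×10⁷ J
9.950 kWh/slug → 2.45445×10⁶ J/kg
m = E / e_s = 9.65298×10⁷ / 2.45445×10⁶ = 39.3285 kg
In slug: 39.3285 / 14.5939 = 2.69486 slug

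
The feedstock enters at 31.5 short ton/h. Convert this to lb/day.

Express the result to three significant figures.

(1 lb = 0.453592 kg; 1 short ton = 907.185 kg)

31.5 short ton/h × 907.185 kg/short ton ÷ 3600 s/h = 7.93787 kg/s
7.93787 kg/s ÷ 0.453592 kg/lb × 86400 s/day = 1.512×10⁶ lb/day

1.51×10⁶ lb/day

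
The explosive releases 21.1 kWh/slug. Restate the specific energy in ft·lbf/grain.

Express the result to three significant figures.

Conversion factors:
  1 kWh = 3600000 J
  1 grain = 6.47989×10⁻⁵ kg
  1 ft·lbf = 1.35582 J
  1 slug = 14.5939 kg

21.1 kWh/slug × 3600000 J/kWh ÷ 14.5939 kg/slug = 5.20491×10⁶ J/kg
5.20491×10⁶ J/kg ÷ 1.35582 J/ft·lbf × 6.47989×10⁻⁵ kg/grain = 248.759 ft·lbf/grain

249 ft·lbf/grain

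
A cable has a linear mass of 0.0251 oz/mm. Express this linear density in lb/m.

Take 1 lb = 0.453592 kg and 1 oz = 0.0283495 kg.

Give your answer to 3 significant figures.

1.57 lb/m

0.0251 oz/mm × 0.0283495 kg/oz ÷ 0.001 m/mm = 0.711572 kg/m
0.711572 kg/m ÷ 0.453592 kg/lb = 1.56875 lb/m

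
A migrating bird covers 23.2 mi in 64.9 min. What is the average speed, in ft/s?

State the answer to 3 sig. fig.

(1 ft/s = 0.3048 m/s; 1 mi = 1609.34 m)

31.5 ft/s

23.2 mi × 1609.34 = 37336.7 m
64.9 min × 60 = 3894 s
v = d / t = 37336.7 m / 3894 s = 9.58826 m/s
9.58826 m/s ÷ (0.3048 m/s/ft/s) = 31.4575 ft/s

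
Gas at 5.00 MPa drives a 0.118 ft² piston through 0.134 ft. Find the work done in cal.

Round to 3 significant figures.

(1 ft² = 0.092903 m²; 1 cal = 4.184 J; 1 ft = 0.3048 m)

5.00 MPa → 5×10⁶ Pa
0.118 ft² → 0.0109626 m²
F = P × A = 5×10⁶ × 0.0109626 = 54813 N
0.134 ft → 0.0408432 m
W = F × d = 54813 × 0.0408432 = 2238.74 J
In cal: 2238.74 / 4.184 = 535.072 cal

535 cal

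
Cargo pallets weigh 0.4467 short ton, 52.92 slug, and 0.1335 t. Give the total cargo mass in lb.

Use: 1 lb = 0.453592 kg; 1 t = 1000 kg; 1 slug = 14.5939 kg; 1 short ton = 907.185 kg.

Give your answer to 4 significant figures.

0.4467 short ton × 907.185 = 405.24 kg
52.92 slug × 14.5939 = 772.309 kg
0.1335 t × 1000 = 133.5 kg
Combined: 405.24 + 772.309 + 133.5 = 1311.05 kg
In lb: 1311.05 / 0.453592 = 2890.37 lb

2890 lb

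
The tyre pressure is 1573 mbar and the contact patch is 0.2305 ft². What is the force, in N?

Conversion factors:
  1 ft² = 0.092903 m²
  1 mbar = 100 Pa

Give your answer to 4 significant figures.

1573 mbar × 100 → 157300 Pa
0.2305 ft² × 0.092903 → 0.0214141 m²
F = P × A = 157300 Pa × 0.0214141 m² = 3368.44 N

3368 N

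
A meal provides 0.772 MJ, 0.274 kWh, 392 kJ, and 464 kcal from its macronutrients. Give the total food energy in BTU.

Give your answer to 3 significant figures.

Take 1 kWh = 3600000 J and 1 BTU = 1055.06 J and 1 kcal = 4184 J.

0.772 MJ × 1000000 → 772000 J
0.274 kWh × 3600000 → 986400 J
392 kJ × 1000 → 392000 J
464 kcal × 4184 → 1.94138×10⁶ J
Sum: 772000 + 986400 + 392000 + 1.94138×10⁶ = 4.09178×10⁶ J
In BTU: 4.09178×10⁶ / 1055.06 = 3878.24 BTU

3880 BTU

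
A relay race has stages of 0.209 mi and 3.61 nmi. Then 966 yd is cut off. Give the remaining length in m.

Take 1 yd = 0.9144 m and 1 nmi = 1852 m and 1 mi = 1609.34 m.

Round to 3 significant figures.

6140 m

0.209 mi × 1609.34 → 336.352 m
3.61 nmi × 1852 → 6685.72 m
966 yd × 0.9144 → 883.31 m
Sum: 336.352 + 6685.72 − 883.31 = 6138.76 m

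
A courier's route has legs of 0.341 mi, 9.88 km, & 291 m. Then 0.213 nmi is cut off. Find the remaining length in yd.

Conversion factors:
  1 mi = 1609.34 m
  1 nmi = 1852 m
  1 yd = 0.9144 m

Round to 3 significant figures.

0.341 mi × 1609.34 = 548.785 m
9.88 km × 1000 = 9880 m
291 m (already m)
0.213 nmi × 1852 = 394.476 m
Result: 548.785 + 9880 + 291 − 394.476 = 10325.3 m
In yd: 10325.3 / 0.9144 = 11291.9 yd

1.13×10⁴ yd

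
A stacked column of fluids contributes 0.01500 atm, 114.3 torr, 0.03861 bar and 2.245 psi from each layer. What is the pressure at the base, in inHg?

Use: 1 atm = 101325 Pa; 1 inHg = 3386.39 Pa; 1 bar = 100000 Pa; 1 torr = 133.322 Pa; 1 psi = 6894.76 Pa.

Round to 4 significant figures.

0.01500 atm × 101325 → 1519.88 Pa
114.3 torr × 133.322 → 15238.7 Pa
0.03861 bar × 100000 → 3861 Pa
2.245 psi × 6894.76 → 15478.7 Pa
Sum: 1519.88 + 15238.7 + 3861 + 15478.7 = 36098.3 Pa
In inHg: 36098.3 / 3386.39 = 10.6598 inHg

10.66 inHg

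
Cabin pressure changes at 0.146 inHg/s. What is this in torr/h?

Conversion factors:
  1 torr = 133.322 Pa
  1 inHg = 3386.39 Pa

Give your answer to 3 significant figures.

0.146 inHg/s × 3386.39 Pa/inHg = 494.413 Pa/s
494.413 Pa/s ÷ 133.322 Pa/torr × 3600 s/h = 13350.3 torr/h

1.34×10⁴ torr/h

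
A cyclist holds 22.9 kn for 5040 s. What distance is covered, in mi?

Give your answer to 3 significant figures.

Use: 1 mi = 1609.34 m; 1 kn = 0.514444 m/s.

22.9 kn × 0.514444 → 11.7808 m/s
d = v × t = 11.7808 m/s × 5040 s = 59375.2 m
59375.2 m ÷ (1609.34 m/mi) = 36.8941 mi

36.9 mi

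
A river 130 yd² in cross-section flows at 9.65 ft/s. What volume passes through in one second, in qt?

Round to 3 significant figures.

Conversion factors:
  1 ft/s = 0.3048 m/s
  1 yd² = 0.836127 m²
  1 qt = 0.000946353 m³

9.65 ft/s × 0.3048 = 2.94132 m/s
130 yd² × 0.836127 = 108.697 m²
V = v × A × t = 2.94132 m/s × 108.697 m² × 1 s = 319.713 m³
319.713 m³ ÷ (0.000946353 m³/qt) = 337837 qt

3.38×10⁵ qt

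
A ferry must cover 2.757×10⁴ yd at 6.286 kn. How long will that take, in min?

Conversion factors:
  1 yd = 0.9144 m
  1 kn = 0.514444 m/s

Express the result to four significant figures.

2.757×10⁴ yd × 0.9144 = 25210 m
6.286 kn × 0.514444 = 3.23379 m/s
t = d / v = 25210 m / 3.23379 m/s = 7795.81 s
7795.81 s ÷ (60 s/min) = 129.93 min

129.9 min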